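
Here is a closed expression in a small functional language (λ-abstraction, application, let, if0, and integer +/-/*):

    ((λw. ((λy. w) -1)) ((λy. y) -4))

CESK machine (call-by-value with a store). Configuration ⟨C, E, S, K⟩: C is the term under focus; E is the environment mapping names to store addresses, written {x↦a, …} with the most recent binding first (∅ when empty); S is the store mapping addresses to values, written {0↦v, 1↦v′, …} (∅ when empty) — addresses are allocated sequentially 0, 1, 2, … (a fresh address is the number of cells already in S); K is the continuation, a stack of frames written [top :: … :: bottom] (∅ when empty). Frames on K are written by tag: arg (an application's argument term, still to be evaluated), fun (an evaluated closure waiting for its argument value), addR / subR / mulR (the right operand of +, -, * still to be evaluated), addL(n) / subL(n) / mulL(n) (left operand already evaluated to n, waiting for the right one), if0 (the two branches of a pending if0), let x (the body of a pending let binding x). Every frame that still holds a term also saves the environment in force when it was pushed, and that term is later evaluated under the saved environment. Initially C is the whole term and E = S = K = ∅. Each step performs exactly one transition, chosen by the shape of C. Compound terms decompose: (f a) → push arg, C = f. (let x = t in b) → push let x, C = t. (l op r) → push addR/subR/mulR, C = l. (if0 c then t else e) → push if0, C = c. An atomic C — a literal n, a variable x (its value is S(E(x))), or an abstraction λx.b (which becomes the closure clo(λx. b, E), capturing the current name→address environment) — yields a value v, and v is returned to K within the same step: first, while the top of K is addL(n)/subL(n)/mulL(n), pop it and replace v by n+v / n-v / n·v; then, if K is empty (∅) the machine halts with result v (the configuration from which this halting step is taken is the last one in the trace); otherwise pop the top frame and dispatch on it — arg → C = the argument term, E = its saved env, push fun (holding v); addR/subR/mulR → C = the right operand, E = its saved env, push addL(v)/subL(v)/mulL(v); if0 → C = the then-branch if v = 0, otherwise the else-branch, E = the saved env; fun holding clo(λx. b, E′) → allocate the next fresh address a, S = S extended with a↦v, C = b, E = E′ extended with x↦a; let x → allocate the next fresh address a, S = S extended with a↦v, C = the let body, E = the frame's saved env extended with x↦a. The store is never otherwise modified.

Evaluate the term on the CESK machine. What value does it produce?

Answer: -4

Execution trace:
step 0: [C=((λw. ((λy. w) -1)) ((λy. y) -4)) | E=∅ | S=∅ | K=∅]
step 1: [C=(λw. ((λy. w) -1)) | E=∅ | S=∅ | K=[arg]]
step 2: [C=((λy. y) -4) | E=∅ | S=∅ | K=[fun]]
step 3: [C=(λy. y) | E=∅ | S=∅ | K=[arg :: fun]]
step 4: [C=-4 | E=∅ | S=∅ | K=[fun :: fun]]
step 5: [C=y | E={y↦0} | S={0↦-4} | K=[fun]]
step 6: [C=((λy. w) -1) | E={w↦1} | S={0↦-4, 1↦-4} | K=∅]
step 7: [C=(λy. w) | E={w↦1} | S={0↦-4, 1↦-4} | K=[arg]]
step 8: [C=-1 | E={w↦1} | S={0↦-4, 1↦-4} | K=[fun]]
step 9: [C=w | E={y↦2, w↦1} | S={0↦-4, 1↦-4, 2↦-1} | K=∅]
→ final value -4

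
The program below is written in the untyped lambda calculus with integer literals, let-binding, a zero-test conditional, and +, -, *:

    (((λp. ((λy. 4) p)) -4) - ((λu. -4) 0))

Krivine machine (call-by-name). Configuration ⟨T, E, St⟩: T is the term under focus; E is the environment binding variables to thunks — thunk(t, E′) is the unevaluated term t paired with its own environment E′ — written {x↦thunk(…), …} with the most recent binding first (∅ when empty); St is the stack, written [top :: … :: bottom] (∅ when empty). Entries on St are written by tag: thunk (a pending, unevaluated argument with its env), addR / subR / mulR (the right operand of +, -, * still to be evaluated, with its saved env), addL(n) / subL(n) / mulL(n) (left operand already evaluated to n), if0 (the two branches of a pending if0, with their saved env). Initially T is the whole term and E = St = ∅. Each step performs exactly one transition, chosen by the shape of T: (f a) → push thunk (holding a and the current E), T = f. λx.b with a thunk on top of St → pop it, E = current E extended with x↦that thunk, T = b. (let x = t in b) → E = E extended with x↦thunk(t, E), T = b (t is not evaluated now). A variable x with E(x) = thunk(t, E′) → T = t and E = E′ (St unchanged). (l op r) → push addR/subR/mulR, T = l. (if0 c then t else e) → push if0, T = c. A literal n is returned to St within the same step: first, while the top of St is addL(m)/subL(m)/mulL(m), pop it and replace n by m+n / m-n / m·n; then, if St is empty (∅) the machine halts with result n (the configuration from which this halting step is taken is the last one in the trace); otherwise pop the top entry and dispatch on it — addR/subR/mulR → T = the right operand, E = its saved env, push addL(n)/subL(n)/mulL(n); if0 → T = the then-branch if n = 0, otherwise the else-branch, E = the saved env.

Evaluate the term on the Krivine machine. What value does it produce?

Answer: 8

Derivation:
step 0: <T=(((λp. ((λy. 4) p)) -4) - ((λu. -4) 0)), E=∅, St=∅>
step 1: <T=((λp. ((λy. 4) p)) -4), E=∅, St=[subR]>
step 2: <T=(λp. ((λy. 4) p)), E=∅, St=[thunk :: subR]>
step 3: <T=((λy. 4) p), E={p↦thunk(-4, ∅)}, St=[subR]>
step 4: <T=(λy. 4), E={p↦thunk(-4, ∅)}, St=[thunk :: subR]>
step 5: <T=4, E={y↦thunk(p, {p↦thunk(-4, ∅)}), p↦thunk(-4, ∅)}, St=[subR]>
step 6: <T=((λu. -4) 0), E=∅, St=[subL(4)]>
step 7: <T=(λu. -4), E=∅, St=[thunk :: subL(4)]>
step 8: <T=-4, E={u↦thunk(0, ∅)}, St=[subL(4)]>
→ final value 8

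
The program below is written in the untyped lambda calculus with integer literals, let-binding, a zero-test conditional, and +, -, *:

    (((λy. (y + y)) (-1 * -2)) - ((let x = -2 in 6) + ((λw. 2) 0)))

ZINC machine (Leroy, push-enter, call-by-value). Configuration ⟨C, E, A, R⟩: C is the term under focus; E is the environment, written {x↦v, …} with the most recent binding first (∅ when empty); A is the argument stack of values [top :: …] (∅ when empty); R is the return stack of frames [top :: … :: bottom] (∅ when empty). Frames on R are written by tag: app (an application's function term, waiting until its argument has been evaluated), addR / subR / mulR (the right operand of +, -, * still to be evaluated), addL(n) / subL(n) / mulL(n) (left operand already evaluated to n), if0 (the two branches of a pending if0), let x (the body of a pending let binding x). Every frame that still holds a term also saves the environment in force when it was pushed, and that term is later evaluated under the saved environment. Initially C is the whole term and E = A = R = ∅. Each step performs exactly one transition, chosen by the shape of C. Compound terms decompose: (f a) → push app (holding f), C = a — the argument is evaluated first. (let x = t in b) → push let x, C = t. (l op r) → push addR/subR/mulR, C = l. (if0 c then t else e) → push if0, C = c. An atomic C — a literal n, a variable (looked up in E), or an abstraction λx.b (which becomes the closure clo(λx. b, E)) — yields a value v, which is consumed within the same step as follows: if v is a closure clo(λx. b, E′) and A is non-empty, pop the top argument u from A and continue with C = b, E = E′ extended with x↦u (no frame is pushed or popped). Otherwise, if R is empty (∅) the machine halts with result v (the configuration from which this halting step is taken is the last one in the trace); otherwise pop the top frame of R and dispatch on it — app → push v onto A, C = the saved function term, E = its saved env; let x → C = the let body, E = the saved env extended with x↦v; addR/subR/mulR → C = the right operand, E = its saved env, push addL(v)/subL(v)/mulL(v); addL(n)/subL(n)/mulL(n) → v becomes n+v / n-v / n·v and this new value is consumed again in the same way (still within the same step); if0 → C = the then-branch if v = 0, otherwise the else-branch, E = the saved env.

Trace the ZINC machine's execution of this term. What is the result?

0. ⟨C=(((λy. (y + y)) (-1 * -2)) - ((let x = -2 in 6) + ((λw. 2) 0))); E=∅; A=∅; R=∅⟩
1. ⟨C=((λy. (y + y)) (-1 * -2)); E=∅; A=∅; R=[subR]⟩
2. ⟨C=(-1 * -2); E=∅; A=∅; R=[app :: subR]⟩
3. ⟨C=-1; E=∅; A=∅; R=[mulR :: app :: subR]⟩
4. ⟨C=-2; E=∅; A=∅; R=[mulL(-1) :: app :: subR]⟩
5. ⟨C=(λy. (y + y)); E=∅; A=[2]; R=[subR]⟩
6. ⟨C=(y + y); E={y↦2}; A=∅; R=[subR]⟩
7. ⟨C=y; E={y↦2}; A=∅; R=[addR :: subR]⟩
8. ⟨C=y; E={y↦2}; A=∅; R=[addL(2) :: subR]⟩
9. ⟨C=((let x = -2 in 6) + ((λw. 2) 0)); E=∅; A=∅; R=[subL(4)]⟩
10. ⟨C=(let x = -2 in 6); E=∅; A=∅; R=[addR :: subL(4)]⟩
11. ⟨C=-2; E=∅; A=∅; R=[let x :: addR :: subL(4)]⟩
12. ⟨C=6; E={x↦-2}; A=∅; R=[addR :: subL(4)]⟩
13. ⟨C=((λw. 2) 0); E=∅; A=∅; R=[addL(6) :: subL(4)]⟩
14. ⟨C=0; E=∅; A=∅; R=[app :: addL(6) :: subL(4)]⟩
15. ⟨C=(λw. 2); E=∅; A=[0]; R=[addL(6) :: subL(4)]⟩
16. ⟨C=2; E={w↦0}; A=∅; R=[addL(6) :: subL(4)]⟩
→ final value -4

Answer: -4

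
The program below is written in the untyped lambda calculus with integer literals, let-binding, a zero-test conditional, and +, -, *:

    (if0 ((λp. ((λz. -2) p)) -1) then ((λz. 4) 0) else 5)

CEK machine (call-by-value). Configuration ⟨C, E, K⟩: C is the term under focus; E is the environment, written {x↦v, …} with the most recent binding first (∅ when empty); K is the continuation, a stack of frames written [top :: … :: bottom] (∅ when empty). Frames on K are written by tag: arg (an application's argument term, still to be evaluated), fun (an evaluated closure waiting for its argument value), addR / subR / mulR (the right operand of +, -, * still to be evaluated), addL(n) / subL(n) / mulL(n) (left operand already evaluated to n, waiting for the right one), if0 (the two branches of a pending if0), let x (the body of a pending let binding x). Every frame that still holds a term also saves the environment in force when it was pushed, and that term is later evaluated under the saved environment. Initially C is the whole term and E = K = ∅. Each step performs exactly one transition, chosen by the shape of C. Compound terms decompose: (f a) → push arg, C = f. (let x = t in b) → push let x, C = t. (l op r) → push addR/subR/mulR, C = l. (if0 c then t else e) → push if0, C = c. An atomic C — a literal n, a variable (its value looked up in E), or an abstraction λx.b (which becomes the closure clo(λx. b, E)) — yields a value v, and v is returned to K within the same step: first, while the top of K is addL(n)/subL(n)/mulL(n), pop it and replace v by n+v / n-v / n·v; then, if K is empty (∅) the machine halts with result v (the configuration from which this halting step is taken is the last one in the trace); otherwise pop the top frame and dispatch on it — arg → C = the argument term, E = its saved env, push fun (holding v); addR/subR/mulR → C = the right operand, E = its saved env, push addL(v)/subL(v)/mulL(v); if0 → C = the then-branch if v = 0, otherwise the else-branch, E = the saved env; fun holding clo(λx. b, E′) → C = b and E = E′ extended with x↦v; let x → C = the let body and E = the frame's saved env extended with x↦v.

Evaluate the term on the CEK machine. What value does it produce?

Answer: 5

Derivation:
t=0: <C=(if0 ((λp. ((λz. -2) p)) -1) then ((λz. 4) 0) else 5), E=∅, K=∅>
t=1: <C=((λp. ((λz. -2) p)) -1), E=∅, K=[if0]>
t=2: <C=(λp. ((λz. -2) p)), E=∅, K=[arg :: if0]>
t=3: <C=-1, E=∅, K=[fun :: if0]>
t=4: <C=((λz. -2) p), E={p↦-1}, K=[if0]>
t=5: <C=(λz. -2), E={p↦-1}, K=[arg :: if0]>
t=6: <C=p, E={p↦-1}, K=[fun :: if0]>
t=7: <C=-2, E={z↦-1, p↦-1}, K=[if0]>
t=8: <C=5, E=∅, K=∅>
→ final value 5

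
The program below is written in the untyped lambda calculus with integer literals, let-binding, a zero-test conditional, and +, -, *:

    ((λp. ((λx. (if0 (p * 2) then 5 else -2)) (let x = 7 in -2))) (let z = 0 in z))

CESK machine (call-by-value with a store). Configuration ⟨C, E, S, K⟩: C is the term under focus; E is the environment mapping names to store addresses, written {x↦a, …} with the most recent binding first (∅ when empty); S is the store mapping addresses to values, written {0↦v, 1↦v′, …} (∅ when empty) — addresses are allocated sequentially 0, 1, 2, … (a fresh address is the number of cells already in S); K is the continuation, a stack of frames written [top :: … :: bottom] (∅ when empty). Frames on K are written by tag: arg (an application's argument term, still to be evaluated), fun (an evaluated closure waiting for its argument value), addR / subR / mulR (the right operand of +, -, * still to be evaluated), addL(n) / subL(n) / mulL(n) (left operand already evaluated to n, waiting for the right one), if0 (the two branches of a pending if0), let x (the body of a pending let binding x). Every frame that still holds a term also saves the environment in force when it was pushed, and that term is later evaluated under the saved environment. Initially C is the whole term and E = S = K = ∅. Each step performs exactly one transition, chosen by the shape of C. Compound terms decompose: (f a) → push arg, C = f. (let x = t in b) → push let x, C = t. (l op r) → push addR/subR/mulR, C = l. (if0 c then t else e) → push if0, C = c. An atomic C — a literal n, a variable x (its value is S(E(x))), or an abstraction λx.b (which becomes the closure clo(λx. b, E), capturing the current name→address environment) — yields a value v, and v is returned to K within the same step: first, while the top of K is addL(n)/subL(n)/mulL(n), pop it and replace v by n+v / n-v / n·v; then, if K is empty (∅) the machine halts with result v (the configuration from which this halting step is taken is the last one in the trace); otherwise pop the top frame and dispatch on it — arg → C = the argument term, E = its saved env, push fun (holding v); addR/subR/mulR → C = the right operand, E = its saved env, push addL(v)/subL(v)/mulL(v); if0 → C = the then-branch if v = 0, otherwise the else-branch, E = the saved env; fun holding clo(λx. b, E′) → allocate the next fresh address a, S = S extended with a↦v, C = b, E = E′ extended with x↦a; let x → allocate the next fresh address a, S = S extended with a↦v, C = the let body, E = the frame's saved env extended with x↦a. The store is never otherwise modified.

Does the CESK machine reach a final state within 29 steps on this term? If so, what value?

0. <C=((λp. ((λx. (if0 (p * 2) then 5 else -2)) (let x = 7 in -2))) (let z = 0 in z)), E=∅, S=∅, K=∅>
1. <C=(λp. ((λx. (if0 (p * 2) then 5 else -2)) (let x = 7 in -2))), E=∅, S=∅, K=[arg]>
2. <C=(let z = 0 in z), E=∅, S=∅, K=[fun]>
3. <C=0, E=∅, S=∅, K=[let z :: fun]>
4. <C=z, E={z↦0}, S={0↦0}, K=[fun]>
5. <C=((λx. (if0 (p * 2) then 5 else -2)) (let x = 7 in -2)), E={p↦1}, S={0↦0, 1↦0}, K=∅>
6. <C=(λx. (if0 (p * 2) then 5 else -2)), E={p↦1}, S={0↦0, 1↦0}, K=[arg]>
7. <C=(let x = 7 in -2), E={p↦1}, S={0↦0, 1↦0}, K=[fun]>
8. <C=7, E={p↦1}, S={0↦0, 1↦0}, K=[let x :: fun]>
9. <C=-2, E={x↦2, p↦1}, S={0↦0, 1↦0, 2↦7}, K=[fun]>
10. <C=(if0 (p * 2) then 5 else -2), E={x↦3, p↦1}, S={0↦0, 1↦0, 2↦7, 3↦-2}, K=∅>
11. <C=(p * 2), E={x↦3, p↦1}, S={0↦0, 1↦0, 2↦7, 3↦-2}, K=[if0]>
12. <C=p, E={x↦3, p↦1}, S={0↦0, 1↦0, 2↦7, 3↦-2}, K=[mulR :: if0]>
13. <C=2, E={x↦3, p↦1}, S={0↦0, 1↦0, 2↦7, 3↦-2}, K=[mulL(0) :: if0]>
14. <C=5, E={x↦3, p↦1}, S={0↦0, 1↦0, 2↦7, 3↦-2}, K=∅>
→ final value 5

Answer: 5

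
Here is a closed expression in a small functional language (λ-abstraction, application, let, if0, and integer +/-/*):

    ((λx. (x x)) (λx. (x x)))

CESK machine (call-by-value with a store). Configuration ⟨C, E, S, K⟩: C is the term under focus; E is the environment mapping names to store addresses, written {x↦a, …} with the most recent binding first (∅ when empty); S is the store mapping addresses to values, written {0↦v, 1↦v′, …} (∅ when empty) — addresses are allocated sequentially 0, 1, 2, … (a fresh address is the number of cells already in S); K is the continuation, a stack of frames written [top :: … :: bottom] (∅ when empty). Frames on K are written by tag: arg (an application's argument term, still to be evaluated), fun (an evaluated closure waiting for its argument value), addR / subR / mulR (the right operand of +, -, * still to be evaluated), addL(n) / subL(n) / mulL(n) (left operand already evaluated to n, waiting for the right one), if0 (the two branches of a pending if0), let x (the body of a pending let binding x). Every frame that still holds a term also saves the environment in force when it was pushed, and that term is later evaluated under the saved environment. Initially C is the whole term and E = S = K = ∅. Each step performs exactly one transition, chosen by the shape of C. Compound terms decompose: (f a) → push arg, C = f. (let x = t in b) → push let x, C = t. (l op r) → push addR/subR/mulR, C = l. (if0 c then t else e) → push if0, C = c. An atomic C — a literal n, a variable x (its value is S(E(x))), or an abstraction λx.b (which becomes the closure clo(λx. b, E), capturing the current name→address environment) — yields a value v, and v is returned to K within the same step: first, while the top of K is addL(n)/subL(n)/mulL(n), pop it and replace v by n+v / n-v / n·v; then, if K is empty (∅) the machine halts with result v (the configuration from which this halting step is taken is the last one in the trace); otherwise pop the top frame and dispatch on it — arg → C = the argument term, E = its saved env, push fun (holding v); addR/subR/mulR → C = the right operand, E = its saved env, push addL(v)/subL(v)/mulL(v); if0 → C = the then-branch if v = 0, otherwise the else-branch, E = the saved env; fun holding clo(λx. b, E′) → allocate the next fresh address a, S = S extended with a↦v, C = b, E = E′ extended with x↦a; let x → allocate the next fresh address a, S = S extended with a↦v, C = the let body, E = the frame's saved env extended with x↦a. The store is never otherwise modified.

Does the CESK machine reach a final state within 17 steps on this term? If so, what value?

t=0: <C=((λx. (x x)) (λx. (x x))), E=∅, S=∅, K=∅>
t=1: <C=(λx. (x x)), E=∅, S=∅, K=[arg]>
t=2: <C=(λx. (x x)), E=∅, S=∅, K=[fun]>
t=3: <C=(x x), E={x↦0}, S={0↦clo(λx. (x x), ∅)}, K=∅>
t=4: <C=x, E={x↦0}, S={0↦clo(λx. (x x), ∅)}, K=[arg]>
t=5: <C=x, E={x↦0}, S={0↦clo(λx. (x x), ∅)}, K=[fun]>
t=6: <C=(x x), E={x↦1}, S={0↦clo(λx. (x x), ∅), 1↦clo(λx. (x x), ∅)}, K=∅>
t=7: <C=x, E={x↦1}, S={0↦clo(λx. (x x), ∅), 1↦clo(λx. (x x), ∅)}, K=[arg]>
t=8: <C=x, E={x↦1}, S={0↦clo(λx. (x x), ∅), 1↦clo(λx. (x x), ∅)}, K=[fun]>
t=9: <C=(x x), E={x↦2}, S={0↦clo(λx. (x x), ∅), 1↦clo(λx. (x x), ∅), 2↦clo(λx. (x x), ∅)}, K=∅>
t=10: <C=x, E={x↦2}, S={0↦clo(λx. (x x), ∅), 1↦clo(λx. (x x), ∅), 2↦clo(λx. (x x), ∅)}, K=[arg]>
t=11: <C=x, E={x↦2}, S={0↦clo(λx. (x x), ∅), 1↦clo(λx. (x x), ∅), 2↦clo(λx. (x x), ∅)}, K=[fun]>
t=12: <C=(x x), E={x↦3}, S={0↦clo(λx. (x x), ∅), 1↦clo(λx. (x x), ∅), 2↦clo(λx. (x x), ∅), 3↦clo(λx. (x x), ∅)}, K=∅>
t=13: <C=x, E={x↦3}, S={0↦clo(λx. (x x), ∅), 1↦clo(λx. (x x), ∅), 2↦clo(λx. (x x), ∅), 3↦clo(λx. (x x), ∅)}, K=[arg]>
t=14: <C=x, E={x↦3}, S={0↦clo(λx. (x x), ∅), 1↦clo(λx. (x x), ∅), 2↦clo(λx. (x x), ∅), 3↦clo(λx. (x x), ∅)}, K=[fun]>
t=15: <C=(x x), E={x↦4}, S={0↦clo(λx. (x x), ∅), 1↦clo(λx. (x x), ∅), 2↦clo(λx. (x x), ∅), 3↦clo(λx. (x x), ∅), 4↦clo(λx. (x x), ∅)}, K=∅>
t=16: <C=x, E={x↦4}, S={0↦clo(λx. (x x), ∅), 1↦clo(λx. (x x), ∅), 2↦clo(λx. (x x), ∅), 3↦clo(λx. (x x), ∅), 4↦clo(λx. (x x), ∅)}, K=[arg]>
t=17: <C=x, E={x↦4}, S={0↦clo(λx. (x x), ∅), 1↦clo(λx. (x x), ∅), 2↦clo(λx. (x x), ∅), 3↦clo(λx. (x x), ∅), 4↦clo(λx. (x x), ∅)}, K=[fun]>
→ 17 transitions taken and the configuration is still not final: no result within 17 steps

Answer: DIVERGES (no final state within 17 steps)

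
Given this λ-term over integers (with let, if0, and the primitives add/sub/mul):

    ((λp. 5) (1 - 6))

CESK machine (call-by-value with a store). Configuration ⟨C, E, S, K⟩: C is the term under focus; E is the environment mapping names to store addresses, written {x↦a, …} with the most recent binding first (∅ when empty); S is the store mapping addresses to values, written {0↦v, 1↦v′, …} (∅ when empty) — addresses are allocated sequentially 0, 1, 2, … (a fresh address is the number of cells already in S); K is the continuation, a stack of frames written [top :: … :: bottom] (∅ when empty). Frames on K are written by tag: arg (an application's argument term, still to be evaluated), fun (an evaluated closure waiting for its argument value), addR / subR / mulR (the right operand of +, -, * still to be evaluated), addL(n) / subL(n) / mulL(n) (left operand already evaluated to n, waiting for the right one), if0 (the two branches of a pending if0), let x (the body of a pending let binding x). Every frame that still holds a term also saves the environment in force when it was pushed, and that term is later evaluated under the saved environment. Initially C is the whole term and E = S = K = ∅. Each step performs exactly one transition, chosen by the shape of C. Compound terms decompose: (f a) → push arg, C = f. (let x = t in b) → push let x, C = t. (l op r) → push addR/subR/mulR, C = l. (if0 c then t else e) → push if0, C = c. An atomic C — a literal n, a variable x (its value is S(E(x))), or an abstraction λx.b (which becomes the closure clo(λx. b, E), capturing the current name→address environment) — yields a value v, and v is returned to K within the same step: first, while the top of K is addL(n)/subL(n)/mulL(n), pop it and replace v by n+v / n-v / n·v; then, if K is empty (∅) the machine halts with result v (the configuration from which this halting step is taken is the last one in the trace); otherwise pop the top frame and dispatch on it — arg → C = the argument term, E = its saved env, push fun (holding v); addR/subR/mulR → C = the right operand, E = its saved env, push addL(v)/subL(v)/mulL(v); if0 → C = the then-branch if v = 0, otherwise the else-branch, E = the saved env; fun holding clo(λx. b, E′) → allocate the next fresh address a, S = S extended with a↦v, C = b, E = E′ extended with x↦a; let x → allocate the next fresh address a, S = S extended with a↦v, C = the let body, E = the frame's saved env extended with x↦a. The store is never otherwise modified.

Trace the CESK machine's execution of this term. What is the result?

Answer: 5

Derivation:
[0] [C=((λp. 5) (1 - 6)) | E=∅ | S=∅ | K=∅]
[1] [C=(λp. 5) | E=∅ | S=∅ | K=[arg]]
[2] [C=(1 - 6) | E=∅ | S=∅ | K=[fun]]
[3] [C=1 | E=∅ | S=∅ | K=[subR :: fun]]
[4] [C=6 | E=∅ | S=∅ | K=[subL(1) :: fun]]
[5] [C=5 | E={p↦0} | S={0↦-5} | K=∅]
→ final value 5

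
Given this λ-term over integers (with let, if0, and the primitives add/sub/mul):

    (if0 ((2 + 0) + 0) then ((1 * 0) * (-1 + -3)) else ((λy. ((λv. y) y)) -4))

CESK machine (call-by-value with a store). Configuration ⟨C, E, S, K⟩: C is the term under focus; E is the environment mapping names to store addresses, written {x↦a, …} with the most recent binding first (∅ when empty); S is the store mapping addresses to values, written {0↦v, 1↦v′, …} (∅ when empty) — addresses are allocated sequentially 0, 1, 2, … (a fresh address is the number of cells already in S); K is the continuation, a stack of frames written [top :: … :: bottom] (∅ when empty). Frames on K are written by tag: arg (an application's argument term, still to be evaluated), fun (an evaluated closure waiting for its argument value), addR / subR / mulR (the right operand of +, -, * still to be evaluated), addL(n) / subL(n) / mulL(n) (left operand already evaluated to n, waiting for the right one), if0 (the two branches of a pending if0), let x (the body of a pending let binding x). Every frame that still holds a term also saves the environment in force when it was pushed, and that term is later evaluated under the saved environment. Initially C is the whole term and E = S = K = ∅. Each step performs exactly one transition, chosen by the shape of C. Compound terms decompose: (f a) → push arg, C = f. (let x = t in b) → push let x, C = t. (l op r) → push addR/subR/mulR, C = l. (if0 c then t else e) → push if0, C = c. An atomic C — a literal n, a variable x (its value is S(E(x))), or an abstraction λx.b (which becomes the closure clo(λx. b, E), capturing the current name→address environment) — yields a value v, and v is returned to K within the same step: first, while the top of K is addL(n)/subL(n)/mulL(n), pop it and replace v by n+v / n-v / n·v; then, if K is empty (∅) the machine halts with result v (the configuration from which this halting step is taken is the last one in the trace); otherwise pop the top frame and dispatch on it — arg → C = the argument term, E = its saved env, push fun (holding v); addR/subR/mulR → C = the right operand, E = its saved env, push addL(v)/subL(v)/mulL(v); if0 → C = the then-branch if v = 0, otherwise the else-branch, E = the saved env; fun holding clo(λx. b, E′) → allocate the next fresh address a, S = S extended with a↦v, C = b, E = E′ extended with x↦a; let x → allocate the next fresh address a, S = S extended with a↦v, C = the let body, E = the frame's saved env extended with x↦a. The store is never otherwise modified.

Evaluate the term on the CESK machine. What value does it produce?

Answer: -4

Machine steps:
t=0: [C=(if0 ((2 + 0) + 0) then ((1 * 0) * (-1 + -3)) else ((λy. ((λv. y) y)) -4)) | E=∅ | S=∅ | K=∅]
t=1: [C=((2 + 0) + 0) | E=∅ | S=∅ | K=[if0]]
t=2: [C=(2 + 0) | E=∅ | S=∅ | K=[addR :: if0]]
t=3: [C=2 | E=∅ | S=∅ | K=[addR :: addR :: if0]]
t=4: [C=0 | E=∅ | S=∅ | K=[addL(2) :: addR :: if0]]
t=5: [C=0 | E=∅ | S=∅ | K=[addL(2) :: if0]]
t=6: [C=((λy. ((λv. y) y)) -4) | E=∅ | S=∅ | K=∅]
t=7: [C=(λy. ((λv. y) y)) | E=∅ | S=∅ | K=[arg]]
t=8: [C=-4 | E=∅ | S=∅ | K=[fun]]
t=9: [C=((λv. y) y) | E={y↦0} | S={0↦-4} | K=∅]
t=10: [C=(λv. y) | E={y↦0} | S={0↦-4} | K=[arg]]
t=11: [C=y | E={y↦0} | S={0↦-4} | K=[fun]]
t=12: [C=y | E={v↦1, y↦0} | S={0↦-4, 1↦-4} | K=∅]
→ final value -4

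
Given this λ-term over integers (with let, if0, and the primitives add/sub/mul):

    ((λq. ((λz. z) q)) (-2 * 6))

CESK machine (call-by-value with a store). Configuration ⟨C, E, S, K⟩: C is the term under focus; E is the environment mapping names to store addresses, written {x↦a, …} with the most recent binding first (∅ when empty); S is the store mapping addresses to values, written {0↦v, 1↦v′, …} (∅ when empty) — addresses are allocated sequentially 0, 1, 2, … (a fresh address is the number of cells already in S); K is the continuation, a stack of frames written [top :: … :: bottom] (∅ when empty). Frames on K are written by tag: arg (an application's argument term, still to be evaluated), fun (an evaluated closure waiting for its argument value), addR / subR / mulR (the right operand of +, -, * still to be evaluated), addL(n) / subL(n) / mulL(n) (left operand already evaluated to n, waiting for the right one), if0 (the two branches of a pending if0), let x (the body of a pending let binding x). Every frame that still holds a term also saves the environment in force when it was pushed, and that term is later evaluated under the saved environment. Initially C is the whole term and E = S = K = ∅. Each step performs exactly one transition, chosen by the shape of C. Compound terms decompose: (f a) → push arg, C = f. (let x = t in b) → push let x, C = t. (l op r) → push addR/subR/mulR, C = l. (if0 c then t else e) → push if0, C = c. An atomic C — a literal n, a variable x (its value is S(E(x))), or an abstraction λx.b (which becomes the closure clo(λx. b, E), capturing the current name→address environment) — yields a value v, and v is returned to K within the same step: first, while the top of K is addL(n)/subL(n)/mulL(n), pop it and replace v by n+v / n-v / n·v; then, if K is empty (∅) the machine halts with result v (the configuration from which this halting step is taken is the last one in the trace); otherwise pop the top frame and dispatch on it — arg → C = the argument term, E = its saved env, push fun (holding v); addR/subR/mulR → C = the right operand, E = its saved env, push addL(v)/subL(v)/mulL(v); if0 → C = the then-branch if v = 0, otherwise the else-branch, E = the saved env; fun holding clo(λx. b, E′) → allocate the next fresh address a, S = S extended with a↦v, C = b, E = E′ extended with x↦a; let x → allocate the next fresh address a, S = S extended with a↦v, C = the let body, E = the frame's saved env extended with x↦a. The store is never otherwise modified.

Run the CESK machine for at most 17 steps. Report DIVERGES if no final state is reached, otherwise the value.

Answer: -12

Execution trace:
0. [C=((λq. ((λz. z) q)) (-2 * 6)) | E=∅ | S=∅ | K=∅]
1. [C=(λq. ((λz. z) q)) | E=∅ | S=∅ | K=[arg]]
2. [C=(-2 * 6) | E=∅ | S=∅ | K=[fun]]
3. [C=-2 | E=∅ | S=∅ | K=[mulR :: fun]]
4. [C=6 | E=∅ | S=∅ | K=[mulL(-2) :: fun]]
5. [C=((λz. z) q) | E={q↦0} | S={0↦-12} | K=∅]
6. [C=(λz. z) | E={q↦0} | S={0↦-12} | K=[arg]]
7. [C=q | E={q↦0} | S={0↦-12} | K=[fun]]
8. [C=z | E={z↦1, q↦0} | S={0↦-12, 1↦-12} | K=∅]
→ final value -12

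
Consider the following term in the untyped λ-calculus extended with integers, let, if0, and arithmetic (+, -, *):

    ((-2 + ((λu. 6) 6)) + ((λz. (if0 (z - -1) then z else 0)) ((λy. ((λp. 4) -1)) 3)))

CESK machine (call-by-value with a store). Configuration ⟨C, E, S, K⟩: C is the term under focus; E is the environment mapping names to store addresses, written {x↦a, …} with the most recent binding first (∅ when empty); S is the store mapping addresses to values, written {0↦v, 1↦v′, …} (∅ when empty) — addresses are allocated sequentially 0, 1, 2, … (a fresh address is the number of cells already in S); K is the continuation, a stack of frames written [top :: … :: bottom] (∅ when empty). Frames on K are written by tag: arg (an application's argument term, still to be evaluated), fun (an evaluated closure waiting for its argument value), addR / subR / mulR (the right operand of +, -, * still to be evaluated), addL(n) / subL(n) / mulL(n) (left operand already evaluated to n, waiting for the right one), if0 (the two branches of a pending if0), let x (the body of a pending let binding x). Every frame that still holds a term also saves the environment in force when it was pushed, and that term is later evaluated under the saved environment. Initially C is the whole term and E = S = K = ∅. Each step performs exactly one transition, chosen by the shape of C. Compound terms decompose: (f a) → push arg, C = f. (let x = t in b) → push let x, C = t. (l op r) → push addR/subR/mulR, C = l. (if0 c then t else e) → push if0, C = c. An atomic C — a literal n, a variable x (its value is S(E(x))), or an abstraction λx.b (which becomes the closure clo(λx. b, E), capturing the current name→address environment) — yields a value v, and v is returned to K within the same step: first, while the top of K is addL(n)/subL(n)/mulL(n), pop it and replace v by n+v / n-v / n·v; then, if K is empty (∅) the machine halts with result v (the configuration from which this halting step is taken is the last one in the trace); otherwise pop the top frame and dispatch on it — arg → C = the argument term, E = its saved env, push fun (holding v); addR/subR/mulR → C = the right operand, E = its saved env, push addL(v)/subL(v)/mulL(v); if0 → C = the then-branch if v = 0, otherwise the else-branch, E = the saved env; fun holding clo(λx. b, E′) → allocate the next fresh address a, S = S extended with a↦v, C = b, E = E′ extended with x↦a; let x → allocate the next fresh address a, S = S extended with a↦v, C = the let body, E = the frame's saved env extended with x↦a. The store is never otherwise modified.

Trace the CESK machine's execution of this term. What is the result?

Answer: 4

Machine steps:
[0] <C=((-2 + ((λu. 6) 6)) + ((λz. (if0 (z - -1) then z else 0)) ((λy. ((λp. 4) -1)) 3))), E=∅, S=∅, K=∅>
[1] <C=(-2 + ((λu. 6) 6)), E=∅, S=∅, K=[addR]>
[2] <C=-2, E=∅, S=∅, K=[addR :: addR]>
[3] <C=((λu. 6) 6), E=∅, S=∅, K=[addL(-2) :: addR]>
[4] <C=(λu. 6), E=∅, S=∅, K=[arg :: addL(-2) :: addR]>
[5] <C=6, E=∅, S=∅, K=[fun :: addL(-2) :: addR]>
[6] <C=6, E={u↦0}, S={0↦6}, K=[addL(-2) :: addR]>
[7] <C=((λz. (if0 (z - -1) then z else 0)) ((λy. ((λp. 4) -1)) 3)), E=∅, S={0↦6}, K=[addL(4)]>
[8] <C=(λz. (if0 (z - -1) then z else 0)), E=∅, S={0↦6}, K=[arg :: addL(4)]>
[9] <C=((λy. ((λp. 4) -1)) 3), E=∅, S={0↦6}, K=[fun :: addL(4)]>
[10] <C=(λy. ((λp. 4) -1)), E=∅, S={0↦6}, K=[arg :: fun :: addL(4)]>
[11] <C=3, E=∅, S={0↦6}, K=[fun :: fun :: addL(4)]>
[12] <C=((λp. 4) -1), E={y↦1}, S={0↦6, 1↦3}, K=[fun :: addL(4)]>
[13] <C=(λp. 4), E={y↦1}, S={0↦6, 1↦3}, K=[arg :: fun :: addL(4)]>
[14] <C=-1, E={y↦1}, S={0↦6, 1↦3}, K=[fun :: fun :: addL(4)]>
[15] <C=4, E={p↦2, y↦1}, S={0↦6, 1↦3, 2↦-1}, K=[fun :: addL(4)]>
[16] <C=(if0 (z - -1) then z else 0), E={z↦3}, S={0↦6, 1↦3, 2↦-1, 3↦4}, K=[addL(4)]>
[17] <C=(z - -1), E={z↦3}, S={0↦6, 1↦3, 2↦-1, 3↦4}, K=[if0 :: addL(4)]>
[18] <C=z, E={z↦3}, S={0↦6, 1↦3, 2↦-1, 3↦4}, K=[subR :: if0 :: addL(4)]>
[19] <C=-1, E={z↦3}, S={0↦6, 1↦3, 2↦-1, 3↦4}, K=[subL(4) :: if0 :: addL(4)]>
[20] <C=0, E={z↦3}, S={0↦6, 1↦3, 2↦-1, 3↦4}, K=[addL(4)]>
→ final value 4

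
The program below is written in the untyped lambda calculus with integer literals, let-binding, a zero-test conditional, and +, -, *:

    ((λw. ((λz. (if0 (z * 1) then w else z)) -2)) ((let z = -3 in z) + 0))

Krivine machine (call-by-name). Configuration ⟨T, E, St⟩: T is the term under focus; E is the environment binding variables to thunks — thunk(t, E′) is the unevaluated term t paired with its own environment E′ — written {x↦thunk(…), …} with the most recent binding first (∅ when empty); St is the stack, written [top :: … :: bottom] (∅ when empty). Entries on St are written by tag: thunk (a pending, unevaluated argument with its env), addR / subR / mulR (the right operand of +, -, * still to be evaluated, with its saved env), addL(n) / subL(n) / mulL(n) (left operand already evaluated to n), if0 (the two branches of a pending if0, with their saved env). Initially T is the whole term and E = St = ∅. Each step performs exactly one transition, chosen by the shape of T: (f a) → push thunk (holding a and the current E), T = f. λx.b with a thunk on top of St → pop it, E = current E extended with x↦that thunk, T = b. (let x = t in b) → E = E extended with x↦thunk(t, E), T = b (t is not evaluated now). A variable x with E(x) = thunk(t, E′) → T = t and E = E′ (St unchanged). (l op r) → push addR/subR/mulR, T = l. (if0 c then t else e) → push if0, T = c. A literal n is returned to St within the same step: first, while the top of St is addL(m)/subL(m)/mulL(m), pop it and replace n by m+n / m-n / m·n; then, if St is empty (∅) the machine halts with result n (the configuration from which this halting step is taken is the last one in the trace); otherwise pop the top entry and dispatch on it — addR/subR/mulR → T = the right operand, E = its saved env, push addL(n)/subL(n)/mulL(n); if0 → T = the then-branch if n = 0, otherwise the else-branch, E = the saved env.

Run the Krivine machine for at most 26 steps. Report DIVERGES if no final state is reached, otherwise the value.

t=0: <T=((λw. ((λz. (if0 (z * 1) then w else z)) -2)) ((let z = -3 in z) + 0)), E=∅, St=∅>
t=1: <T=(λw. ((λz. (if0 (z * 1) then w else z)) -2)), E=∅, St=[thunk]>
t=2: <T=((λz. (if0 (z * 1) then w else z)) -2), E={w↦thunk(((let z = -3 in z) + 0), ∅)}, St=∅>
t=3: <T=(λz. (if0 (z * 1) then w else z)), E={w↦thunk(((let z = -3 in z) + 0), ∅)}, St=[thunk]>
t=4: <T=(if0 (z * 1) then w else z), E={z↦thunk(-2, {w↦thunk(((let z = -3 in z) + 0), ∅)}), w↦thunk(((let z = -3 in z) + 0), ∅)}, St=∅>
t=5: <T=(z * 1), E={z↦thunk(-2, {w↦thunk(((let z = -3 in z) + 0), ∅)}), w↦thunk(((let z = -3 in z) + 0), ∅)}, St=[if0]>
t=6: <T=z, E={z↦thunk(-2, {w↦thunk(((let z = -3 in z) + 0), ∅)}), w↦thunk(((let z = -3 in z) + 0), ∅)}, St=[mulR :: if0]>
t=7: <T=-2, E={w↦thunk(((let z = -3 in z) + 0), ∅)}, St=[mulR :: if0]>
t=8: <T=1, E={z↦thunk(-2, {w↦thunk(((let z = -3 in z) + 0), ∅)}), w↦thunk(((let z = -3 in z) + 0), ∅)}, St=[mulL(-2) :: if0]>
t=9: <T=z, E={z↦thunk(-2, {w↦thunk(((let z = -3 in z) + 0), ∅)}), w↦thunk(((let z = -3 in z) + 0), ∅)}, St=∅>
t=10: <T=-2, E={w↦thunk(((let z = -3 in z) + 0), ∅)}, St=∅>
→ final value -2

Answer: -2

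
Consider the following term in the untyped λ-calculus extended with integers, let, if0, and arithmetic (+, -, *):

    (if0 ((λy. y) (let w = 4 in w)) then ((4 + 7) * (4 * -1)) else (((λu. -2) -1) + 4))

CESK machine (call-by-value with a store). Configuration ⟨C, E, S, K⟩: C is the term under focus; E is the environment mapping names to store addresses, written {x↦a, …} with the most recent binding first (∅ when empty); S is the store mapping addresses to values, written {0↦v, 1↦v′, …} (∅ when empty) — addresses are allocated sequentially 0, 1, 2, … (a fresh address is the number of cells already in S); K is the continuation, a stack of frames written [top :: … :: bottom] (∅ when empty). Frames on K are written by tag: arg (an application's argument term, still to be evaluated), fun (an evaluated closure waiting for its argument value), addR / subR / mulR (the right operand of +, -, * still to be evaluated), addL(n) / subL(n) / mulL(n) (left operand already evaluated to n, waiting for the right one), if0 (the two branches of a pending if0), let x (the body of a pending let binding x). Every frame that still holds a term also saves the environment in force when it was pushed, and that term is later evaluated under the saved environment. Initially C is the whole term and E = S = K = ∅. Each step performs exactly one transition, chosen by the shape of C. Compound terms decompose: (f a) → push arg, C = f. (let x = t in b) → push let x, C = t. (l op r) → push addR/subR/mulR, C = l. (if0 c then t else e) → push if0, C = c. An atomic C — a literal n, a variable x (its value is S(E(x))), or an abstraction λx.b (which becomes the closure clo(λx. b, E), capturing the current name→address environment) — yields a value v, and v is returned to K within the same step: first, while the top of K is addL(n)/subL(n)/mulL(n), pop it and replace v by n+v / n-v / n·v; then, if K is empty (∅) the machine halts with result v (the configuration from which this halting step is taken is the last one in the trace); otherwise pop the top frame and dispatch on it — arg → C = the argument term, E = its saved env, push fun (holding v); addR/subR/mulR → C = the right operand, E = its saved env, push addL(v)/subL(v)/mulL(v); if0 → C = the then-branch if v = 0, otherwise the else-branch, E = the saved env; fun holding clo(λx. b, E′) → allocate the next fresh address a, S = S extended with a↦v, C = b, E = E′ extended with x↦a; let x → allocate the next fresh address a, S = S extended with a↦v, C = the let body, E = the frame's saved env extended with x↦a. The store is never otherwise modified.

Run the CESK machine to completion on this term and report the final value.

step 0: <C=(if0 ((λy. y) (let w = 4 in w)) then ((4 + 7) * (4 * -1)) else (((λu. -2) -1) + 4)), E=∅, S=∅, K=∅>
step 1: <C=((λy. y) (let w = 4 in w)), E=∅, S=∅, K=[if0]>
step 2: <C=(λy. y), E=∅, S=∅, K=[arg :: if0]>
step 3: <C=(let w = 4 in w), E=∅, S=∅, K=[fun :: if0]>
step 4: <C=4, E=∅, S=∅, K=[let w :: fun :: if0]>
step 5: <C=w, E={w↦0}, S={0↦4}, K=[fun :: if0]>
step 6: <C=y, E={y↦1}, S={0↦4, 1↦4}, K=[if0]>
step 7: <C=(((λu. -2) -1) + 4), E=∅, S={0↦4, 1↦4}, K=∅>
step 8: <C=((λu. -2) -1), E=∅, S={0↦4, 1↦4}, K=[addR]>
step 9: <C=(λu. -2), E=∅, S={0↦4, 1↦4}, K=[arg :: addR]>
step 10: <C=-1, E=∅, S={0↦4, 1↦4}, K=[fun :: addR]>
step 11: <C=-2, E={u↦2}, S={0↦4, 1↦4, 2↦-1}, K=[addR]>
step 12: <C=4, E=∅, S={0↦4, 1↦4, 2↦-1}, K=[addL(-2)]>
→ final value 2

Answer: 2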